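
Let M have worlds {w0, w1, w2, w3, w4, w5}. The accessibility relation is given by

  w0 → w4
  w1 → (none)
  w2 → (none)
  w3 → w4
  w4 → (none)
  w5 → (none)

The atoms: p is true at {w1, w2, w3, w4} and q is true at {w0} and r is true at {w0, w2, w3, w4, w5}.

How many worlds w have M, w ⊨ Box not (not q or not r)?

4

w0: successors {w4}; not (not q or not r) there: w4:F. ✗
w1: no successors, so Box not (not q or not r) holds vacuously. ✓
w2: no successors, so Box not (not q or not r) holds vacuously. ✓
w3: successors {w4}; not (not q or not r) there: w4:F. ✗
w4: no successors, so Box not (not q or not r) holds vacuously. ✓
w5: no successors, so Box not (not q or not r) holds vacuously. ✓
Satisfying worlds: {w1, w2, w4, w5}.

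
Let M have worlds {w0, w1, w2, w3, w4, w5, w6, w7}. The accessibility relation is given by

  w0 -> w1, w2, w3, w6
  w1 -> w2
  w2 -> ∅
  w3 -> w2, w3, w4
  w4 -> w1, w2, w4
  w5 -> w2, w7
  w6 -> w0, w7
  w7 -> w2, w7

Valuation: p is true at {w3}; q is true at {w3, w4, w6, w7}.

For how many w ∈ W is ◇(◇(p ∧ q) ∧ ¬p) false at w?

7

w0: successors {w1, w2, w3, w6}; ◇(p ∧ q) ∧ ¬p there: w1:F, w2:F, w3:F, w6:F. ✗
w1: successors {w2}; ◇(p ∧ q) ∧ ¬p there: w2:F. ✗
w2: no successors, so ◇(◇(p ∧ q) ∧ ¬p) fails. ✗
w3: successors {w2, w3, w4}; ◇(p ∧ q) ∧ ¬p there: w2:F, w3:F, w4:F. ✗
w4: successors {w1, w2, w4}; ◇(p ∧ q) ∧ ¬p there: w1:F, w2:F, w4:F. ✗
w5: successors {w2, w7}; ◇(p ∧ q) ∧ ¬p there: w2:F, w7:F. ✗
w6: successors {w0, w7}; ◇(p ∧ q) ∧ ¬p there: w0:T, w7:F. ✓
w7: successors {w2, w7}; ◇(p ∧ q) ∧ ¬p there: w2:F, w7:F. ✗
Satisfying worlds: {w6}.
So ◇(◇(p ∧ q) ∧ ¬p) fails at the other 7 worlds.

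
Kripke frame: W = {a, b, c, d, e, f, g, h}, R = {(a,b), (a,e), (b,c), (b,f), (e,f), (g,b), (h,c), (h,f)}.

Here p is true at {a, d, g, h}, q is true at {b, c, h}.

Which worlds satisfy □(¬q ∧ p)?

{c, d, f}

a: successors {b, e}; ¬q ∧ p there: b:F, e:F. ✗
b: successors {c, f}; ¬q ∧ p there: c:F, f:F. ✗
c: no successors, so □(¬q ∧ p) holds vacuously. ✓
d: no successors, so □(¬q ∧ p) holds vacuously. ✓
e: successors {f}; ¬q ∧ p there: f:F. ✗
f: no successors, so □(¬q ∧ p) holds vacuously. ✓
g: successors {b}; ¬q ∧ p there: b:F. ✗
h: successors {c, f}; ¬q ∧ p there: c:F, f:F. ✗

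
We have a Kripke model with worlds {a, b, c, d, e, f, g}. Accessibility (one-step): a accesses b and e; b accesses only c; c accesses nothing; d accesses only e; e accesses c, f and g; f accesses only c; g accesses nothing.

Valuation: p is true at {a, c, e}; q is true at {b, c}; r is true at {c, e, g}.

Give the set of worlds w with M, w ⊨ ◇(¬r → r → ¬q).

{a, b, d, e, f}

a: successors {b, e}; ¬r → r → ¬q there: b:T, e:T. ✓
b: successors {c}; ¬r → r → ¬q there: c:T. ✓
c: no successors, so ◇(¬r → r → ¬q) fails. ✗
d: successors {e}; ¬r → r → ¬q there: e:T. ✓
e: successors {c, f, g}; ¬r → r → ¬q there: c:T, f:T, g:T. ✓
f: successors {c}; ¬r → r → ¬q there: c:T. ✓
g: no successors, so ◇(¬r → r → ¬q) fails. ✗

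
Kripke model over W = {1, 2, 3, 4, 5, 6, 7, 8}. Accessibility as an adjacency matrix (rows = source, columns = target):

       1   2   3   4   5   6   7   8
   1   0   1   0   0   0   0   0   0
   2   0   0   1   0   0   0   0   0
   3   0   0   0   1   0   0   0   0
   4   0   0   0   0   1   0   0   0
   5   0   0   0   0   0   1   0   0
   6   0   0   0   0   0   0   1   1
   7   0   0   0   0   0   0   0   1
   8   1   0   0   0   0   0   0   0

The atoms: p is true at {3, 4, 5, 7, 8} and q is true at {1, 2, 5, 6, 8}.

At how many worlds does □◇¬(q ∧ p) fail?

1: successors {2}; ◇¬(q ∧ p) there: 2:T. ✓
2: successors {3}; ◇¬(q ∧ p) there: 3:T. ✓
3: successors {4}; ◇¬(q ∧ p) there: 4:F. ✗
4: successors {5}; ◇¬(q ∧ p) there: 5:T. ✓
5: successors {6}; ◇¬(q ∧ p) there: 6:T. ✓
6: successors {7, 8}; ◇¬(q ∧ p) there: 7:F, 8:T. ✗
7: successors {8}; ◇¬(q ∧ p) there: 8:T. ✓
8: successors {1}; ◇¬(q ∧ p) there: 1:T. ✓
Satisfying worlds: {1, 2, 4, 5, 7, 8}.
So □◇¬(q ∧ p) fails at the other 2 worlds.

2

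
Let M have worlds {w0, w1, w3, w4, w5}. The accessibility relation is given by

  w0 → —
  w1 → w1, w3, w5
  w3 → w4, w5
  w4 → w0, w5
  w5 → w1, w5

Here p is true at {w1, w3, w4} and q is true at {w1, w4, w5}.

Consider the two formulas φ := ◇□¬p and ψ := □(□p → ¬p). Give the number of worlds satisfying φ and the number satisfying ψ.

2 and 5

For ◇□¬p:
w0: no successors, so ◇□¬p fails. ✗
w1: successors {w1, w3, w5}; □¬p there: w1:F, w3:F, w5:F. ✗
w3: successors {w4, w5}; □¬p there: w4:T, w5:F. ✓
w4: successors {w0, w5}; □¬p there: w0:T, w5:F. ✓
w5: successors {w1, w5}; □¬p there: w1:F, w5:F. ✗
— 2 worlds.
For □(□p → ¬p):
w0: no successors, so □(□p → ¬p) holds vacuously. ✓
w1: successors {w1, w3, w5}; □p → ¬p there: w1:T, w3:T, w5:T. ✓
w3: successors {w4, w5}; □p → ¬p there: w4:T, w5:T. ✓
w4: successors {w0, w5}; □p → ¬p there: w0:T, w5:T. ✓
w5: successors {w1, w5}; □p → ¬p there: w1:T, w5:T. ✓
— 5 worlds.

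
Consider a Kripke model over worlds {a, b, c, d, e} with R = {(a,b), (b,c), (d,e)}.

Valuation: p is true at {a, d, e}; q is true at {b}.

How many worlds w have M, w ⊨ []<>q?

2

a: successors {b}; <>q there: b:F. ✗
b: successors {c}; <>q there: c:F. ✗
c: no successors, so []<>q holds vacuously. ✓
d: successors {e}; <>q there: e:F. ✗
e: no successors, so []<>q holds vacuously. ✓
Satisfying worlds: {c, e}.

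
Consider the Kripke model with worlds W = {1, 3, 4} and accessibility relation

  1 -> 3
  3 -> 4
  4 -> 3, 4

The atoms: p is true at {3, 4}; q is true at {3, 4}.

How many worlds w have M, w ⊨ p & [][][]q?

2

1: p is F, [][][]q is T. ✗
3: p is T, [][][]q is T. ✓
4: p is T, [][][]q is T. ✓
Satisfying worlds: {3, 4}.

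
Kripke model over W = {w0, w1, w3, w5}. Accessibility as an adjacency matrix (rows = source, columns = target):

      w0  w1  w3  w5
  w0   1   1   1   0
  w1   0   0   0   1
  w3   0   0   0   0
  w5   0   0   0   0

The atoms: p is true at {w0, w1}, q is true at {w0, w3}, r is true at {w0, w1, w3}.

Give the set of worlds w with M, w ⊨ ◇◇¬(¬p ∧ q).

{w0}

w0: successors {w0, w1, w3}; ◇¬(¬p ∧ q) there: w0:T, w1:T, w3:F. ✓
w1: successors {w5}; ◇¬(¬p ∧ q) there: w5:F. ✗
w3: no successors, so ◇◇¬(¬p ∧ q) fails. ✗
w5: no successors, so ◇◇¬(¬p ∧ q) fails. ✗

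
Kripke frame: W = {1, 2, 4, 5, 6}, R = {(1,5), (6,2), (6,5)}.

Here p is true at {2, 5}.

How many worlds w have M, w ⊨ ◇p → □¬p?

1: ◇p is T, □¬p is F. ✗
2: ◇p is F, □¬p is T. ✓
4: ◇p is F, □¬p is T. ✓
5: ◇p is F, □¬p is T. ✓
6: ◇p is T, □¬p is F. ✗
Satisfying worlds: {2, 4, 5}.

3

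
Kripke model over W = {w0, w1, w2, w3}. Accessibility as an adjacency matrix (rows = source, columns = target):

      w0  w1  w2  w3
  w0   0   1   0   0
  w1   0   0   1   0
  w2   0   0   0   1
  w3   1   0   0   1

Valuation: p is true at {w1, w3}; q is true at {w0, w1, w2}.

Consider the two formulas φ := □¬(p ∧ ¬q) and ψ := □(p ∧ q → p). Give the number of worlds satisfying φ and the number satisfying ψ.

2 and 4

For □¬(p ∧ ¬q):
w0: successors {w1}; ¬(p ∧ ¬q) there: w1:T. ✓
w1: successors {w2}; ¬(p ∧ ¬q) there: w2:T. ✓
w2: successors {w3}; ¬(p ∧ ¬q) there: w3:F. ✗
w3: successors {w0, w3}; ¬(p ∧ ¬q) there: w0:T, w3:F. ✗
— 2 worlds.
For □(p ∧ q → p):
w0: successors {w1}; p ∧ q → p there: w1:T. ✓
w1: successors {w2}; p ∧ q → p there: w2:T. ✓
w2: successors {w3}; p ∧ q → p there: w3:T. ✓
w3: successors {w0, w3}; p ∧ q → p there: w0:T, w3:T. ✓
— 4 worlds.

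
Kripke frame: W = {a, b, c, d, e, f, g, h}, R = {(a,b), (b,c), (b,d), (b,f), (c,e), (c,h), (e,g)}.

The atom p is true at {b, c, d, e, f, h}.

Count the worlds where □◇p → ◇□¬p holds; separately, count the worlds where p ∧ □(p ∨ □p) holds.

For □◇p → ◇□¬p:
a: □◇p is T, ◇□¬p is F. ✗
b: □◇p is F, ◇□¬p is T. ✓
c: □◇p is F, ◇□¬p is T. ✓
d: □◇p is T, ◇□¬p is F. ✗
e: □◇p is F, ◇□¬p is T. ✓
f: □◇p is T, ◇□¬p is F. ✗
g: □◇p is T, ◇□¬p is F. ✗
h: □◇p is T, ◇□¬p is F. ✗
— 3 worlds.
For p ∧ □(p ∨ □p):
a: p is F, □(p ∨ □p) is T. ✗
b: p is T, □(p ∨ □p) is T. ✓
c: p is T, □(p ∨ □p) is T. ✓
d: p is T, □(p ∨ □p) is T. ✓
e: p is T, □(p ∨ □p) is T. ✓
f: p is T, □(p ∨ □p) is T. ✓
g: p is F, □(p ∨ □p) is T. ✗
h: p is T, □(p ∨ □p) is T. ✓
— 6 worlds.

3 and 6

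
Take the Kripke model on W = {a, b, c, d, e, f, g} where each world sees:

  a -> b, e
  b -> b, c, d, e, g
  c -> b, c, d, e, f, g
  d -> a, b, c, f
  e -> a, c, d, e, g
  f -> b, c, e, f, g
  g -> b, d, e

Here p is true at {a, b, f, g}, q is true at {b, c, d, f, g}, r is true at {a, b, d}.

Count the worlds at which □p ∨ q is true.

5

a: □p is F, q is F. ✗
b: □p is F, q is T. ✓
c: □p is F, q is T. ✓
d: □p is F, q is T. ✓
e: □p is F, q is F. ✗
f: □p is F, q is T. ✓
g: □p is F, q is T. ✓
Satisfying worlds: {b, c, d, f, g}.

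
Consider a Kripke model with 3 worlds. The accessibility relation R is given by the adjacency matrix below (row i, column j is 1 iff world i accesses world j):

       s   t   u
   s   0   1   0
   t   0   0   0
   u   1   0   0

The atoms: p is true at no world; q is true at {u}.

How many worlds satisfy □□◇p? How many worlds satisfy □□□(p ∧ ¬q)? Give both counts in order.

2 and 3

For □□◇p:
s: successors {t}; □◇p there: t:T. ✓
t: no successors, so □□◇p holds vacuously. ✓
u: successors {s}; □◇p there: s:F. ✗
— 2 worlds.
For □□□(p ∧ ¬q):
s: successors {t}; □□(p ∧ ¬q) there: t:T. ✓
t: no successors, so □□□(p ∧ ¬q) holds vacuously. ✓
u: successors {s}; □□(p ∧ ¬q) there: s:T. ✓
— 3 worlds.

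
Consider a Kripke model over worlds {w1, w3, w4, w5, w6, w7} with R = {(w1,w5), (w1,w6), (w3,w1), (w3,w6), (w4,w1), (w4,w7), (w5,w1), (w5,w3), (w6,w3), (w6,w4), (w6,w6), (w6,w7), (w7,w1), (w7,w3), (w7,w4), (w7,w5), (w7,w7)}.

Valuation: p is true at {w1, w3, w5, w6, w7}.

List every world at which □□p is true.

w1: successors {w5, w6}; □p there: w5:T, w6:F. ✗
w3: successors {w1, w6}; □p there: w1:T, w6:F. ✗
w4: successors {w1, w7}; □p there: w1:T, w7:F. ✗
w5: successors {w1, w3}; □p there: w1:T, w3:T. ✓
w6: successors {w3, w4, w6, w7}; □p there: w3:T, w4:T, w6:F, w7:F. ✗
w7: successors {w1, w3, w4, w5, w7}; □p there: w1:T, w3:T, w4:T, w5:T, w7:F. ✗

{w5}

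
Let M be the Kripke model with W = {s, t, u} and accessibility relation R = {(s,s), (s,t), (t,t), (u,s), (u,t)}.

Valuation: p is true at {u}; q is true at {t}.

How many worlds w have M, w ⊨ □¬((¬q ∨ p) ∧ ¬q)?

s: successors {s, t}; ¬((¬q ∨ p) ∧ ¬q) there: s:F, t:T. ✗
t: successors {t}; ¬((¬q ∨ p) ∧ ¬q) there: t:T. ✓
u: successors {s, t}; ¬((¬q ∨ p) ∧ ¬q) there: s:F, t:T. ✗
Satisfying worlds: {t}.

1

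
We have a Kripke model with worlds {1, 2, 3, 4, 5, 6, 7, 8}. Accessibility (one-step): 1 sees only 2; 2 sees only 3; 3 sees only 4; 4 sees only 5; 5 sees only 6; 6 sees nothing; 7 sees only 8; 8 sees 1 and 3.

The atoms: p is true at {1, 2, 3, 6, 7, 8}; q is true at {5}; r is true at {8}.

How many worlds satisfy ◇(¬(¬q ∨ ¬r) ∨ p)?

5

1: successors {2}; ¬(¬q ∨ ¬r) ∨ p there: 2:T. ✓
2: successors {3}; ¬(¬q ∨ ¬r) ∨ p there: 3:T. ✓
3: successors {4}; ¬(¬q ∨ ¬r) ∨ p there: 4:F. ✗
4: successors {5}; ¬(¬q ∨ ¬r) ∨ p there: 5:F. ✗
5: successors {6}; ¬(¬q ∨ ¬r) ∨ p there: 6:T. ✓
6: no successors, so ◇(¬(¬q ∨ ¬r) ∨ p) fails. ✗
7: successors {8}; ¬(¬q ∨ ¬r) ∨ p there: 8:T. ✓
8: successors {1, 3}; ¬(¬q ∨ ¬r) ∨ p there: 1:T, 3:T. ✓
Satisfying worlds: {1, 2, 5, 7, 8}.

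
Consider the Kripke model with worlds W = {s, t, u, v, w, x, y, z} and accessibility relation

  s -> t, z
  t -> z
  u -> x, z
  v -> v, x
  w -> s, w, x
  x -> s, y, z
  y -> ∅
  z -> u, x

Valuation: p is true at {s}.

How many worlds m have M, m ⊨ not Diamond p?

6

s: Diamond p is F. ✓
t: Diamond p is F. ✓
u: Diamond p is F. ✓
v: Diamond p is F. ✓
w: Diamond p is T. ✗
x: Diamond p is T. ✗
y: Diamond p is F. ✓
z: Diamond p is F. ✓
Satisfying worlds: {s, t, u, v, y, z}.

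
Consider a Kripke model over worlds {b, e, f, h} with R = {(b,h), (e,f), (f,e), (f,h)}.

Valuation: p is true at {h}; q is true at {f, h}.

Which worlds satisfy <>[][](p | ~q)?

{b, f}

b: successors {h}; [][](p | ~q) there: h:T. ✓
e: successors {f}; [][](p | ~q) there: f:F. ✗
f: successors {e, h}; [][](p | ~q) there: e:T, h:T. ✓
h: no successors, so <>[][](p | ~q) fails. ✗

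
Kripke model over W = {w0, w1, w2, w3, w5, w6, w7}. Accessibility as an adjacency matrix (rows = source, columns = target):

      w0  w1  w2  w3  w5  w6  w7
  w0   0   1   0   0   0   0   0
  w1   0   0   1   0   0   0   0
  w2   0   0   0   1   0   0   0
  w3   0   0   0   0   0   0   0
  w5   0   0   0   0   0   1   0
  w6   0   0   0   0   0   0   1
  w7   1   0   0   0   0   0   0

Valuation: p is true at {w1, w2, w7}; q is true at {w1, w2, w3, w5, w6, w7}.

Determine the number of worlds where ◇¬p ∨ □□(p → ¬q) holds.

w0: ◇¬p is F, □□(p → ¬q) is F. ✗
w1: ◇¬p is F, □□(p → ¬q) is T. ✓
w2: ◇¬p is T, □□(p → ¬q) is T. ✓
w3: ◇¬p is F, □□(p → ¬q) is T. ✓
w5: ◇¬p is T, □□(p → ¬q) is F. ✓
w6: ◇¬p is F, □□(p → ¬q) is T. ✓
w7: ◇¬p is T, □□(p → ¬q) is F. ✓
Satisfying worlds: {w1, w2, w3, w5, w6, w7}.

6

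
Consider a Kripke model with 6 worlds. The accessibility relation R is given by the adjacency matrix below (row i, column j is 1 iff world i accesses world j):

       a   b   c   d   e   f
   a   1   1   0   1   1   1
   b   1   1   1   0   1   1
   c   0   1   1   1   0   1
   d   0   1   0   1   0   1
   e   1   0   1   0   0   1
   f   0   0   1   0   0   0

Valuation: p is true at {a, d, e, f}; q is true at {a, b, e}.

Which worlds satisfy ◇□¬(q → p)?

a: successors {a, b, d, e, f}; □¬(q → p) there: a:F, b:F, d:F, e:F, f:F. ✗
b: successors {a, b, c, e, f}; □¬(q → p) there: a:F, b:F, c:F, e:F, f:F. ✗
c: successors {b, c, d, f}; □¬(q → p) there: b:F, c:F, d:F, f:F. ✗
d: successors {b, d, f}; □¬(q → p) there: b:F, d:F, f:F. ✗
e: successors {a, c, f}; □¬(q → p) there: a:F, c:F, f:F. ✗
f: successors {c}; □¬(q → p) there: c:F. ✗

∅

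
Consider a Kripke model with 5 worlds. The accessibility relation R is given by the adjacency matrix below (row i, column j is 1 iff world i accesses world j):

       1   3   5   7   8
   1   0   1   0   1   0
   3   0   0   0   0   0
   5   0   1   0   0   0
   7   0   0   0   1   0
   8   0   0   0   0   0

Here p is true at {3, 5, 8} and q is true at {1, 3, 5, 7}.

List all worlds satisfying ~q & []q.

{8}

1: ~q is F, []q is T. ✗
3: ~q is F, []q is T. ✗
5: ~q is F, []q is T. ✗
7: ~q is F, []q is T. ✗
8: ~q is T, []q is T. ✓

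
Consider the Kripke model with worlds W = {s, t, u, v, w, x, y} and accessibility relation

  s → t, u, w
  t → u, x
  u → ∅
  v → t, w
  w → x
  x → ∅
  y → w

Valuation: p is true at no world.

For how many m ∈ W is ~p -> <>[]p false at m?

s: ~p is T, <>[]p is T. ✓
t: ~p is T, <>[]p is T. ✓
u: ~p is T, <>[]p is F. ✗
v: ~p is T, <>[]p is F. ✗
w: ~p is T, <>[]p is T. ✓
x: ~p is T, <>[]p is F. ✗
y: ~p is T, <>[]p is F. ✗
Satisfying worlds: {s, t, w}.
So ~p -> <>[]p fails at the other 4 worlds.

4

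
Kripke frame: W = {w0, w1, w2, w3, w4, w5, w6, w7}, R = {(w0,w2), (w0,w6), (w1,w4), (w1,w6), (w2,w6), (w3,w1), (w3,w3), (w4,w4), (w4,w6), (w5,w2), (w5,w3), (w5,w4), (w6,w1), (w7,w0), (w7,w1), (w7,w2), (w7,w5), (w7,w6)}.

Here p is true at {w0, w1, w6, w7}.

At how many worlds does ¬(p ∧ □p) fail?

1

w0: p ∧ □p is F. ✓
w1: p ∧ □p is F. ✓
w2: p ∧ □p is F. ✓
w3: p ∧ □p is F. ✓
w4: p ∧ □p is F. ✓
w5: p ∧ □p is F. ✓
w6: p ∧ □p is T. ✗
w7: p ∧ □p is F. ✓
Satisfying worlds: {w0, w1, w2, w3, w4, w5, w7}.
So ¬(p ∧ □p) fails at the other 1 world.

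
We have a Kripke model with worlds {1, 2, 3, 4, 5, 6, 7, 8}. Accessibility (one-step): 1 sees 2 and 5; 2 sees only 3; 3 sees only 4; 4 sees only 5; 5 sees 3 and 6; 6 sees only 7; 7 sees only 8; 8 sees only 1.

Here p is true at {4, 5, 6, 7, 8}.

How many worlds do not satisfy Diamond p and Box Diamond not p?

1: Diamond p is T, Box Diamond not p is T. ✓
2: Diamond p is F, Box Diamond not p is F. ✗
3: Diamond p is T, Box Diamond not p is F. ✗
4: Diamond p is T, Box Diamond not p is T. ✓
5: Diamond p is T, Box Diamond not p is F. ✗
6: Diamond p is T, Box Diamond not p is F. ✗
7: Diamond p is T, Box Diamond not p is T. ✓
8: Diamond p is F, Box Diamond not p is T. ✗
Satisfying worlds: {1, 4, 7}.
So Diamond p and Box Diamond not p fails at the other 5 worlds.

5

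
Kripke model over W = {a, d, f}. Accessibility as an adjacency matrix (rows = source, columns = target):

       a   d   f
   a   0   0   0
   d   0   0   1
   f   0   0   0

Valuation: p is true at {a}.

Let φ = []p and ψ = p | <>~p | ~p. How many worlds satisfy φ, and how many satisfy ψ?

For []p:
a: no successors, so []p holds vacuously. ✓
d: successors {f}; p there: f:F. ✗
f: no successors, so []p holds vacuously. ✓
— 2 worlds.
For p | <>~p | ~p:
a: p is T, <>~p | ~p is F. ✓
d: p is F, <>~p | ~p is T. ✓
f: p is F, <>~p | ~p is T. ✓
— 3 worlds.

2 and 3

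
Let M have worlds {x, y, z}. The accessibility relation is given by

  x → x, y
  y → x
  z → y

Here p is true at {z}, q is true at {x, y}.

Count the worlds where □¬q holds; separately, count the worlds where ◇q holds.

For □¬q:
x: successors {x, y}; ¬q there: x:F, y:F. ✗
y: successors {x}; ¬q there: x:F. ✗
z: successors {y}; ¬q there: y:F. ✗
— 0 worlds.
For ◇q:
x: successors {x, y}; q there: x:T, y:T. ✓
y: successors {x}; q there: x:T. ✓
z: successors {y}; q there: y:T. ✓
— 3 worlds.

0 and 3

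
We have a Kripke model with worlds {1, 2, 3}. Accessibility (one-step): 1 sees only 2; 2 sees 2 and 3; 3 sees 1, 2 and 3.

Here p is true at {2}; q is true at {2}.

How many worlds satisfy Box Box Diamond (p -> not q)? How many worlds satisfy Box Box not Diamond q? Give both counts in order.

For Box Box Diamond (p -> not q):
1: successors {2}; Box Diamond (p -> not q) there: 2:T. ✓
2: successors {2, 3}; Box Diamond (p -> not q) there: 2:T, 3:F. ✗
3: successors {1, 2, 3}; Box Diamond (p -> not q) there: 1:T, 2:T, 3:F. ✗
— 1 world.
For Box Box not Diamond q:
1: successors {2}; Box not Diamond q there: 2:F. ✗
2: successors {2, 3}; Box not Diamond q there: 2:F, 3:F. ✗
3: successors {1, 2, 3}; Box not Diamond q there: 1:F, 2:F, 3:F. ✗
— 0 worlds.

1 and 0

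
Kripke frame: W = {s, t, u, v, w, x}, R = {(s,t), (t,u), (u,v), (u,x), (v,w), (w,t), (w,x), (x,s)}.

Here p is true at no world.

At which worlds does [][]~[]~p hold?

∅

s: successors {t}; []~[]~p there: t:F. ✗
t: successors {u}; []~[]~p there: u:F. ✗
u: successors {v, x}; []~[]~p there: v:F, x:F. ✗
v: successors {w}; []~[]~p there: w:F. ✗
w: successors {t, x}; []~[]~p there: t:F, x:F. ✗
x: successors {s}; []~[]~p there: s:F. ✗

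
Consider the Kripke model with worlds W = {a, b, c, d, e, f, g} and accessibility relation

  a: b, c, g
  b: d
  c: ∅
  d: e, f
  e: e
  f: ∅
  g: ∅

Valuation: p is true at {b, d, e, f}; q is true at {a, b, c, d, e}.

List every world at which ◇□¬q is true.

{a, d}

a: successors {b, c, g}; □¬q there: b:F, c:T, g:T. ✓
b: successors {d}; □¬q there: d:F. ✗
c: no successors, so ◇□¬q fails. ✗
d: successors {e, f}; □¬q there: e:F, f:T. ✓
e: successors {e}; □¬q there: e:F. ✗
f: no successors, so ◇□¬q fails. ✗
g: no successors, so ◇□¬q fails. ✗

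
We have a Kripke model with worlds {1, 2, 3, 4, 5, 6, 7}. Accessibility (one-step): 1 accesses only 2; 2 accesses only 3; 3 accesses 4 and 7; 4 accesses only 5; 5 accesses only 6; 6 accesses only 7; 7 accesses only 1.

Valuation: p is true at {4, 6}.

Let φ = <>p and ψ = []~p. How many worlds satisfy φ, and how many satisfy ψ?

2 and 5

For <>p:
1: successors {2}; p there: 2:F. ✗
2: successors {3}; p there: 3:F. ✗
3: successors {4, 7}; p there: 4:T, 7:F. ✓
4: successors {5}; p there: 5:F. ✗
5: successors {6}; p there: 6:T. ✓
6: successors {7}; p there: 7:F. ✗
7: successors {1}; p there: 1:F. ✗
— 2 worlds.
For []~p:
1: successors {2}; ~p there: 2:T. ✓
2: successors {3}; ~p there: 3:T. ✓
3: successors {4, 7}; ~p there: 4:F, 7:T. ✗
4: successors {5}; ~p there: 5:T. ✓
5: successors {6}; ~p there: 6:F. ✗
6: successors {7}; ~p there: 7:T. ✓
7: successors {1}; ~p there: 1:T. ✓
— 5 worlds.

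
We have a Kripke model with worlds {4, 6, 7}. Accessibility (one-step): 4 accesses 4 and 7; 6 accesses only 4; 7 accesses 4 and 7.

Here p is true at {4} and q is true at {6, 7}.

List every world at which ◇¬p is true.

4: successors {4, 7}; ¬p there: 4:F, 7:T. ✓
6: successors {4}; ¬p there: 4:F. ✗
7: successors {4, 7}; ¬p there: 4:F, 7:T. ✓

{4, 7}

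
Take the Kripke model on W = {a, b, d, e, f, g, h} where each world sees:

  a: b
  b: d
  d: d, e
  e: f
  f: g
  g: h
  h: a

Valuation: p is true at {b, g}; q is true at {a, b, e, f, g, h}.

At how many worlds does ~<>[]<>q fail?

a: <>[]<>q is T. ✗
b: <>[]<>q is T. ✗
d: <>[]<>q is T. ✗
e: <>[]<>q is T. ✗
f: <>[]<>q is T. ✗
g: <>[]<>q is T. ✗
h: <>[]<>q is F. ✓
Satisfying worlds: {h}.
So ~<>[]<>q fails at the other 6 worlds.

6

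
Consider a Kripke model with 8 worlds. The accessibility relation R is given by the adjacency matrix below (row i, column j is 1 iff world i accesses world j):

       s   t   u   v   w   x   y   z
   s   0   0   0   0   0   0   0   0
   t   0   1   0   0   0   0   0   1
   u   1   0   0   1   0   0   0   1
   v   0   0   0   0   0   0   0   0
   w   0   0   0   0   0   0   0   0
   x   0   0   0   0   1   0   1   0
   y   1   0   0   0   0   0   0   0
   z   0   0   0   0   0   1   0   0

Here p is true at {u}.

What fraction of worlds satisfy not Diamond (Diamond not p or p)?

1/2

s: Diamond (Diamond not p or p) is F. ✓
t: Diamond (Diamond not p or p) is T. ✗
u: Diamond (Diamond not p or p) is T. ✗
v: Diamond (Diamond not p or p) is F. ✓
w: Diamond (Diamond not p or p) is F. ✓
x: Diamond (Diamond not p or p) is T. ✗
y: Diamond (Diamond not p or p) is F. ✓
z: Diamond (Diamond not p or p) is T. ✗
That's 4 of 8 worlds, so 4/8 = 1/2.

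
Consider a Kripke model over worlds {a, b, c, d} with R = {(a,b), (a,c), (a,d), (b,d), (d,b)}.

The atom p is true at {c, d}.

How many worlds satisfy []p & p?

a: []p is F, p is F. ✗
b: []p is T, p is F. ✗
c: []p is T, p is T. ✓
d: []p is F, p is T. ✗
Satisfying worlds: {c}.

1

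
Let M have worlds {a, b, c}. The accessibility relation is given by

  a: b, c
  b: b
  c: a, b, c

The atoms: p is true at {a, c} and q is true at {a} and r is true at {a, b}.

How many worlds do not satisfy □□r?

a: successors {b, c}; □r there: b:T, c:F. ✗
b: successors {b}; □r there: b:T. ✓
c: successors {a, b, c}; □r there: a:F, b:T, c:F. ✗
Satisfying worlds: {b}.
So □□r fails at the other 2 worlds.

2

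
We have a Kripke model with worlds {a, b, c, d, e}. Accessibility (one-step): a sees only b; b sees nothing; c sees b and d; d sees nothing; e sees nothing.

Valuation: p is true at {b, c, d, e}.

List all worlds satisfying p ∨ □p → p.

{b, c, d, e}

a: p ∨ □p is T, p is F. ✗
b: p ∨ □p is T, p is T. ✓
c: p ∨ □p is T, p is T. ✓
d: p ∨ □p is T, p is T. ✓
e: p ∨ □p is T, p is T. ✓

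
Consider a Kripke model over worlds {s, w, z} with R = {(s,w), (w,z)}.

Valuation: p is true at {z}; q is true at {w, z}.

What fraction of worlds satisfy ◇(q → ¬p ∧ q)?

s: successors {w}; q → ¬p ∧ q there: w:T. ✓
w: successors {z}; q → ¬p ∧ q there: z:F. ✗
z: no successors, so ◇(q → ¬p ∧ q) fails. ✗
That's 1 of 3 worlds, so 1/3.

1/3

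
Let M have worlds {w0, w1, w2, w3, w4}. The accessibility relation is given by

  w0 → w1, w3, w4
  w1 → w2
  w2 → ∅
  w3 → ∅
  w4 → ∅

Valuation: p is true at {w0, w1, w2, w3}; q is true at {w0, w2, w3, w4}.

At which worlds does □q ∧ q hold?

{w2, w3, w4}

w0: □q is F, q is T. ✗
w1: □q is T, q is F. ✗
w2: □q is T, q is T. ✓
w3: □q is T, q is T. ✓
w4: □q is T, q is T. ✓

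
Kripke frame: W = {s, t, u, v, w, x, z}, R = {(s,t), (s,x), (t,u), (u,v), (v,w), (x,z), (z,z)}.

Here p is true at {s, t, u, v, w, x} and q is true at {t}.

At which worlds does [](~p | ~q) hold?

{t, u, v, w, x, z}

s: successors {t, x}; ~p | ~q there: t:F, x:T. ✗
t: successors {u}; ~p | ~q there: u:T. ✓
u: successors {v}; ~p | ~q there: v:T. ✓
v: successors {w}; ~p | ~q there: w:T. ✓
w: no successors, so [](~p | ~q) holds vacuously. ✓
x: successors {z}; ~p | ~q there: z:T. ✓
z: successors {z}; ~p | ~q there: z:T. ✓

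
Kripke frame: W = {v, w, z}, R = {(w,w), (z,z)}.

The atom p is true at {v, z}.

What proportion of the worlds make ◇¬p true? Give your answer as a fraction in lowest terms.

1/3

v: no successors, so ◇¬p fails. ✗
w: successors {w}; ¬p there: w:T. ✓
z: successors {z}; ¬p there: z:F. ✗
That's 1 of 3 worlds, so 1/3.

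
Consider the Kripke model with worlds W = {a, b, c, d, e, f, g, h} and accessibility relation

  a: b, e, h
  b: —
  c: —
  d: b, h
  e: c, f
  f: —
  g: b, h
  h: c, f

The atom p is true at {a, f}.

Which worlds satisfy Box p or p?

a: Box p is F, p is T. ✓
b: Box p is T, p is F. ✓
c: Box p is T, p is F. ✓
d: Box p is F, p is F. ✗
e: Box p is F, p is F. ✗
f: Box p is T, p is T. ✓
g: Box p is F, p is F. ✗
h: Box p is F, p is F. ✗

{a, b, c, f}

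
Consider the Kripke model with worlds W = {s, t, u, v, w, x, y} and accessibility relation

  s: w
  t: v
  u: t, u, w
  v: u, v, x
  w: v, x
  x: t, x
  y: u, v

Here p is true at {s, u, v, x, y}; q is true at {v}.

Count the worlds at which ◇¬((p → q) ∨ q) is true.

s: successors {w}; ¬((p → q) ∨ q) there: w:F. ✗
t: successors {v}; ¬((p → q) ∨ q) there: v:F. ✗
u: successors {t, u, w}; ¬((p → q) ∨ q) there: t:F, u:T, w:F. ✓
v: successors {u, v, x}; ¬((p → q) ∨ q) there: u:T, v:F, x:T. ✓
w: successors {v, x}; ¬((p → q) ∨ q) there: v:F, x:T. ✓
x: successors {t, x}; ¬((p → q) ∨ q) there: t:F, x:T. ✓
y: successors {u, v}; ¬((p → q) ∨ q) there: u:T, v:F. ✓
Satisfying worlds: {u, v, w, x, y}.

5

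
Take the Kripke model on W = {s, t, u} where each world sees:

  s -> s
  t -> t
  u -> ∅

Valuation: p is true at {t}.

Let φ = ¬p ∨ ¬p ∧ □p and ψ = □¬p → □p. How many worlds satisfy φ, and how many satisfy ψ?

2 and 2

For ¬p ∨ ¬p ∧ □p:
s: ¬p is T, ¬p ∧ □p is F. ✓
t: ¬p is F, ¬p ∧ □p is F. ✗
u: ¬p is T, ¬p ∧ □p is T. ✓
— 2 worlds.
For □¬p → □p:
s: □¬p is T, □p is F. ✗
t: □¬p is F, □p is T. ✓
u: □¬p is T, □p is T. ✓
— 2 worlds.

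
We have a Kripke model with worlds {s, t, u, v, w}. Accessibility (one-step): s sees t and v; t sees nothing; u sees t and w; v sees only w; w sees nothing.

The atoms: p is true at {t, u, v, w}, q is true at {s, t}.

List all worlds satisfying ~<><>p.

{t, u, v, w}

s: <><>p is T. ✗
t: <><>p is F. ✓
u: <><>p is F. ✓
v: <><>p is F. ✓
w: <><>p is F. ✓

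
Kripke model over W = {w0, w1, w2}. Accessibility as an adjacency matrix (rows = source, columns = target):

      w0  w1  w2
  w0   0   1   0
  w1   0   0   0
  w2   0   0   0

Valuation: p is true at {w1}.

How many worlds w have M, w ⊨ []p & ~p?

2

w0: []p is T, ~p is T. ✓
w1: []p is T, ~p is F. ✗
w2: []p is T, ~p is T. ✓
Satisfying worlds: {w0, w2}.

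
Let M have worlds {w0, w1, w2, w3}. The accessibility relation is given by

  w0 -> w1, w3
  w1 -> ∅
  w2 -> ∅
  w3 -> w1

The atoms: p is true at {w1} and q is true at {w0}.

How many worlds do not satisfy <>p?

w0: successors {w1, w3}; p there: w1:T, w3:F. ✓
w1: no successors, so <>p fails. ✗
w2: no successors, so <>p fails. ✗
w3: successors {w1}; p there: w1:T. ✓
Satisfying worlds: {w0, w3}.
So <>p fails at the other 2 worlds.

2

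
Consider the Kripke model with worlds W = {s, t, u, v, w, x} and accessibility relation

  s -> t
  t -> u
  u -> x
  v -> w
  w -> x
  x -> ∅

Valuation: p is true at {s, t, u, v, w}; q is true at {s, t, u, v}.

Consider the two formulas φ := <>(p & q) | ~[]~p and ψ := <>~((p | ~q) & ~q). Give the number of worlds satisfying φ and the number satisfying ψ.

For <>(p & q) | ~[]~p:
s: <>(p & q) is T, ~[]~p is T. ✓
t: <>(p & q) is T, ~[]~p is T. ✓
u: <>(p & q) is F, ~[]~p is F. ✗
v: <>(p & q) is F, ~[]~p is T. ✓
w: <>(p & q) is F, ~[]~p is F. ✗
x: <>(p & q) is F, ~[]~p is F. ✗
— 3 worlds.
For <>~((p | ~q) & ~q):
s: successors {t}; ~((p | ~q) & ~q) there: t:T. ✓
t: successors {u}; ~((p | ~q) & ~q) there: u:T. ✓
u: successors {x}; ~((p | ~q) & ~q) there: x:F. ✗
v: successors {w}; ~((p | ~q) & ~q) there: w:F. ✗
w: successors {x}; ~((p | ~q) & ~q) there: x:F. ✗
x: no successors, so <>~((p | ~q) & ~q) fails. ✗
— 2 worlds.

3 and 2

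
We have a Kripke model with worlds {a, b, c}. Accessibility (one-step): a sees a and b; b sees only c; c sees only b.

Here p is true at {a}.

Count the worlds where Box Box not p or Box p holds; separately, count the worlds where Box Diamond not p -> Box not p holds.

2 and 2

For Box Box not p or Box p:
a: Box Box not p is F, Box p is F. ✗
b: Box Box not p is T, Box p is F. ✓
c: Box Box not p is T, Box p is F. ✓
— 2 worlds.
For Box Diamond not p -> Box not p:
a: Box Diamond not p is T, Box not p is F. ✗
b: Box Diamond not p is T, Box not p is T. ✓
c: Box Diamond not p is T, Box not p is T. ✓
— 2 worlds.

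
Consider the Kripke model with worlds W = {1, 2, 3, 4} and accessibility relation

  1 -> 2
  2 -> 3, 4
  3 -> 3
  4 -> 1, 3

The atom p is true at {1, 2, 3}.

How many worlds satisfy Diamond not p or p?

1: Diamond not p is F, p is T. ✓
2: Diamond not p is T, p is T. ✓
3: Diamond not p is F, p is T. ✓
4: Diamond not p is F, p is F. ✗
Satisfying worlds: {1, 2, 3}.

3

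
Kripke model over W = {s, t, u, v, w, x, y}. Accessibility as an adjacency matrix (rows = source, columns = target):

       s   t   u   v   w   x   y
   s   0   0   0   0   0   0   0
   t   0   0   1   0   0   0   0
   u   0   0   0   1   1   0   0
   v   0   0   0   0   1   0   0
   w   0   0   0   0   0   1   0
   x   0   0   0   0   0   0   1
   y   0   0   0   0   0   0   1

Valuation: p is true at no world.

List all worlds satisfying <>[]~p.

s: no successors, so <>[]~p fails. ✗
t: successors {u}; []~p there: u:T. ✓
u: successors {v, w}; []~p there: v:T, w:T. ✓
v: successors {w}; []~p there: w:T. ✓
w: successors {x}; []~p there: x:T. ✓
x: successors {y}; []~p there: y:T. ✓
y: successors {y}; []~p there: y:T. ✓

{t, u, v, w, x, y}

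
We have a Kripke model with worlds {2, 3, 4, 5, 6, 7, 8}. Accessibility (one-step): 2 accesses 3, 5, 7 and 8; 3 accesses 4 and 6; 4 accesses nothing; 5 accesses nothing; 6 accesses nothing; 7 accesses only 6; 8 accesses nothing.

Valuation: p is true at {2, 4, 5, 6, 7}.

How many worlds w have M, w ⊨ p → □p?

6

2: p is T, □p is F. ✗
3: p is F, □p is T. ✓
4: p is T, □p is T. ✓
5: p is T, □p is T. ✓
6: p is T, □p is T. ✓
7: p is T, □p is T. ✓
8: p is F, □p is T. ✓
Satisfying worlds: {3, 4, 5, 6, 7, 8}.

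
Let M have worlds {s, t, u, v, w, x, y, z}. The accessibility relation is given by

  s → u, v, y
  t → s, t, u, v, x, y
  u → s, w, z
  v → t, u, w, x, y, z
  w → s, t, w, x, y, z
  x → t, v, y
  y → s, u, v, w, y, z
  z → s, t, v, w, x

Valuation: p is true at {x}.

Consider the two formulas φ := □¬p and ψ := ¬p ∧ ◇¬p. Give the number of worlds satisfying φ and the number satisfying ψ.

4 and 7

For □¬p:
s: successors {u, v, y}; ¬p there: u:T, v:T, y:T. ✓
t: successors {s, t, u, v, x, y}; ¬p there: s:T, t:T, u:T, v:T, x:F, y:T. ✗
u: successors {s, w, z}; ¬p there: s:T, w:T, z:T. ✓
v: successors {t, u, w, x, y, z}; ¬p there: t:T, u:T, w:T, x:F, y:T, z:T. ✗
w: successors {s, t, w, x, y, z}; ¬p there: s:T, t:T, w:T, x:F, y:T, z:T. ✗
x: successors {t, v, y}; ¬p there: t:T, v:T, y:T. ✓
y: successors {s, u, v, w, y, z}; ¬p there: s:T, u:T, v:T, w:T, y:T, z:T. ✓
z: successors {s, t, v, w, x}; ¬p there: s:T, t:T, v:T, w:T, x:F. ✗
— 4 worlds.
For ¬p ∧ ◇¬p:
s: ¬p is T, ◇¬p is T. ✓
t: ¬p is T, ◇¬p is T. ✓
u: ¬p is T, ◇¬p is T. ✓
v: ¬p is T, ◇¬p is T. ✓
w: ¬p is T, ◇¬p is T. ✓
x: ¬p is F, ◇¬p is T. ✗
y: ¬p is T, ◇¬p is T. ✓
z: ¬p is T, ◇¬p is T. ✓
— 7 worlds.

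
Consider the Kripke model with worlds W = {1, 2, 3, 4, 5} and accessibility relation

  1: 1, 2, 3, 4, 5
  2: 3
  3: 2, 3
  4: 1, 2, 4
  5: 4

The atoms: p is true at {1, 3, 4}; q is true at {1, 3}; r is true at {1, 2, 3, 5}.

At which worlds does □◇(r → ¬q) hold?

1: successors {1, 2, 3, 4, 5}; ◇(r → ¬q) there: 1:T, 2:F, 3:T, 4:T, 5:T. ✗
2: successors {3}; ◇(r → ¬q) there: 3:T. ✓
3: successors {2, 3}; ◇(r → ¬q) there: 2:F, 3:T. ✗
4: successors {1, 2, 4}; ◇(r → ¬q) there: 1:T, 2:F, 4:T. ✗
5: successors {4}; ◇(r → ¬q) there: 4:T. ✓

{2, 5}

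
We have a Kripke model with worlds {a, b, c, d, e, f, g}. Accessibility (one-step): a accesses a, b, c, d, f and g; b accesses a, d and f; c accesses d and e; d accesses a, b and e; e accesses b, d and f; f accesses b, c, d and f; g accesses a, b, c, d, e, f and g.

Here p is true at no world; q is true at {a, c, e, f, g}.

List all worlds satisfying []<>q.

a: successors {a, b, c, d, f, g}; <>q there: a:T, b:T, c:T, d:T, f:T, g:T. ✓
b: successors {a, d, f}; <>q there: a:T, d:T, f:T. ✓
c: successors {d, e}; <>q there: d:T, e:T. ✓
d: successors {a, b, e}; <>q there: a:T, b:T, e:T. ✓
e: successors {b, d, f}; <>q there: b:T, d:T, f:T. ✓
f: successors {b, c, d, f}; <>q there: b:T, c:T, d:T, f:T. ✓
g: successors {a, b, c, d, e, f, g}; <>q there: a:T, b:T, c:T, d:T, e:T, f:T, g:T. ✓

{a, b, c, d, e, f, g}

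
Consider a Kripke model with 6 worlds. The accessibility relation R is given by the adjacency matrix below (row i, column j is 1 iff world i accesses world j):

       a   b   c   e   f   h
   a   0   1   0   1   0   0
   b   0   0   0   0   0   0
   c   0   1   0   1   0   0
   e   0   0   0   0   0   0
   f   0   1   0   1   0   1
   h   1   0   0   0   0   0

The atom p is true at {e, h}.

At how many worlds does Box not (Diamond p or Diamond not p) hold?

4

a: successors {b, e}; not (Diamond p or Diamond not p) there: b:T, e:T. ✓
b: no successors, so Box not (Diamond p or Diamond not p) holds vacuously. ✓
c: successors {b, e}; not (Diamond p or Diamond not p) there: b:T, e:T. ✓
e: no successors, so Box not (Diamond p or Diamond not p) holds vacuously. ✓
f: successors {b, e, h}; not (Diamond p or Diamond not p) there: b:T, e:T, h:F. ✗
h: successors {a}; not (Diamond p or Diamond not p) there: a:F. ✗
Satisfying worlds: {a, b, c, e}.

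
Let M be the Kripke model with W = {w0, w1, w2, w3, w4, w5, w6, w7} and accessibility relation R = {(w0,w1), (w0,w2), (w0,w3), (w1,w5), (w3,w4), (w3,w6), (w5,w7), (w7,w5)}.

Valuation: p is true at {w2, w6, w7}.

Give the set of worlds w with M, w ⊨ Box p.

w0: successors {w1, w2, w3}; p there: w1:F, w2:T, w3:F. ✗
w1: successors {w5}; p there: w5:F. ✗
w2: no successors, so Box p holds vacuously. ✓
w3: successors {w4, w6}; p there: w4:F, w6:T. ✗
w4: no successors, so Box p holds vacuously. ✓
w5: successors {w7}; p there: w7:T. ✓
w6: no successors, so Box p holds vacuously. ✓
w7: successors {w5}; p there: w5:F. ✗

{w2, w4, w5, w6}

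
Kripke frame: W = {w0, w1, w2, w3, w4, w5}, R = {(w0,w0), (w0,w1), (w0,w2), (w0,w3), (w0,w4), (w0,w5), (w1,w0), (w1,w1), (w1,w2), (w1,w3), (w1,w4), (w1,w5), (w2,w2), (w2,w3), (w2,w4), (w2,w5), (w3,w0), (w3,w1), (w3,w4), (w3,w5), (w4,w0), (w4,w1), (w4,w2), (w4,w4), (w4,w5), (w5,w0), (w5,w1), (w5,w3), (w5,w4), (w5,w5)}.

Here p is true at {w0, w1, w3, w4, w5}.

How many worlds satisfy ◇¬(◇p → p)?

w0: successors {w0, w1, w2, w3, w4, w5}; ¬(◇p → p) there: w0:F, w1:F, w2:T, w3:F, w4:F, w5:F. ✓
w1: successors {w0, w1, w2, w3, w4, w5}; ¬(◇p → p) there: w0:F, w1:F, w2:T, w3:F, w4:F, w5:F. ✓
w2: successors {w2, w3, w4, w5}; ¬(◇p → p) there: w2:T, w3:F, w4:F, w5:F. ✓
w3: successors {w0, w1, w4, w5}; ¬(◇p → p) there: w0:F, w1:F, w4:F, w5:F. ✗
w4: successors {w0, w1, w2, w4, w5}; ¬(◇p → p) there: w0:F, w1:F, w2:T, w4:F, w5:F. ✓
w5: successors {w0, w1, w3, w4, w5}; ¬(◇p → p) there: w0:F, w1:F, w3:F, w4:F, w5:F. ✗
Satisfying worlds: {w0, w1, w2, w4}.

4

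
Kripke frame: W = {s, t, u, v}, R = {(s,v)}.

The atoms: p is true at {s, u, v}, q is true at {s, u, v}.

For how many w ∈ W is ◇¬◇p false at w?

s: successors {v}; ¬◇p there: v:T. ✓
t: no successors, so ◇¬◇p fails. ✗
u: no successors, so ◇¬◇p fails. ✗
v: no successors, so ◇¬◇p fails. ✗
Satisfying worlds: {s}.
So ◇¬◇p fails at the other 3 worlds.

3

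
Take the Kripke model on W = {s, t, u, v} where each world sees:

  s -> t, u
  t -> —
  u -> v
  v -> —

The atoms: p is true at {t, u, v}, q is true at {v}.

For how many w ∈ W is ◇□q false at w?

2

s: successors {t, u}; □q there: t:T, u:T. ✓
t: no successors, so ◇□q fails. ✗
u: successors {v}; □q there: v:T. ✓
v: no successors, so ◇□q fails. ✗
Satisfying worlds: {s, u}.
So ◇□q fails at the other 2 worlds.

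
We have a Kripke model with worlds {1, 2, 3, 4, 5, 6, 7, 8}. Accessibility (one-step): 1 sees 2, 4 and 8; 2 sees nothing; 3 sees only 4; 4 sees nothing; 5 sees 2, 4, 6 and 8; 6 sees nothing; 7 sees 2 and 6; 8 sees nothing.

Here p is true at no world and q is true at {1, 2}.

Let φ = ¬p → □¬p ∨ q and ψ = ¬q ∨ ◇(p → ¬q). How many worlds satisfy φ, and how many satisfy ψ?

For ¬p → □¬p ∨ q:
1: ¬p is T, □¬p ∨ q is T. ✓
2: ¬p is T, □¬p ∨ q is T. ✓
3: ¬p is T, □¬p ∨ q is T. ✓
4: ¬p is T, □¬p ∨ q is T. ✓
5: ¬p is T, □¬p ∨ q is T. ✓
6: ¬p is T, □¬p ∨ q is T. ✓
7: ¬p is T, □¬p ∨ q is T. ✓
8: ¬p is T, □¬p ∨ q is T. ✓
— 8 worlds.
For ¬q ∨ ◇(p → ¬q):
1: ¬q is F, ◇(p → ¬q) is T. ✓
2: ¬q is F, ◇(p → ¬q) is F. ✗
3: ¬q is T, ◇(p → ¬q) is T. ✓
4: ¬q is T, ◇(p → ¬q) is F. ✓
5: ¬q is T, ◇(p → ¬q) is T. ✓
6: ¬q is T, ◇(p → ¬q) is F. ✓
7: ¬q is T, ◇(p → ¬q) is T. ✓
8: ¬q is T, ◇(p → ¬q) is F. ✓
— 7 worlds.

8 and 7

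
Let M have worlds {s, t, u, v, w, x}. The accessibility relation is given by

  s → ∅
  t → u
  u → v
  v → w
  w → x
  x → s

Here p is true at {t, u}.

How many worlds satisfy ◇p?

1

s: no successors, so ◇p fails. ✗
t: successors {u}; p there: u:T. ✓
u: successors {v}; p there: v:F. ✗
v: successors {w}; p there: w:F. ✗
w: successors {x}; p there: x:F. ✗
x: successors {s}; p there: s:F. ✗
Satisfying worlds: {t}.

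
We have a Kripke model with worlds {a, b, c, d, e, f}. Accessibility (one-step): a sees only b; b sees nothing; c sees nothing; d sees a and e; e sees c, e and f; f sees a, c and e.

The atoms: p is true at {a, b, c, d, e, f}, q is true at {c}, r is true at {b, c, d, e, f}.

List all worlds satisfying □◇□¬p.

{b, c, d}

a: successors {b}; ◇□¬p there: b:F. ✗
b: no successors, so □◇□¬p holds vacuously. ✓
c: no successors, so □◇□¬p holds vacuously. ✓
d: successors {a, e}; ◇□¬p there: a:T, e:T. ✓
e: successors {c, e, f}; ◇□¬p there: c:F, e:T, f:T. ✗
f: successors {a, c, e}; ◇□¬p there: a:T, c:F, e:T. ✗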